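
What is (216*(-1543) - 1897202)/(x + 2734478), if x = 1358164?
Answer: -1115245/2046321 ≈ -0.54500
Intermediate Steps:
(216*(-1543) - 1897202)/(x + 2734478) = (216*(-1543) - 1897202)/(1358164 + 2734478) = (-333288 - 1897202)/4092642 = -2230490*1/4092642 = -1115245/2046321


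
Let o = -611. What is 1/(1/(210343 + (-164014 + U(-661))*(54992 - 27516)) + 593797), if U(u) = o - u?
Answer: 4504864521/2674975037976236 ≈ 1.6841e-6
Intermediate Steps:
U(u) = -611 - u
1/(1/(210343 + (-164014 + U(-661))*(54992 - 27516)) + 593797) = 1/(1/(210343 + (-164014 + (-611 - 1*(-661)))*(54992 - 27516)) + 593797) = 1/(1/(210343 + (-164014 + (-611 + 661))*27476) + 593797) = 1/(1/(210343 + (-164014 + 50)*27476) + 593797) = 1/(1/(210343 - 163964*27476) + 593797) = 1/(1/(210343 - 4505074864) + 593797) = 1/(1/(-4504864521) + 593797) = 1/(-1/4504864521 + 593797) = 1/(2674975037976236/4504864521) = 4504864521/2674975037976236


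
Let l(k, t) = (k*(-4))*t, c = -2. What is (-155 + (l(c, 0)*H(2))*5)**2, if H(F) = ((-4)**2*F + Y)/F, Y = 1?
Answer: 24025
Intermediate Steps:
l(k, t) = -4*k*t (l(k, t) = (-4*k)*t = -4*k*t)
H(F) = (1 + 16*F)/F (H(F) = ((-4)**2*F + 1)/F = (16*F + 1)/F = (1 + 16*F)/F)
(-155 + (l(c, 0)*H(2))*5)**2 = (-155 + ((-4*(-2)*0)*(16 + 1/2))*5)**2 = (-155 + (0*(16 + 1/2))*5)**2 = (-155 + (0*(33/2))*5)**2 = (-155 + 0*5)**2 = (-155 + 0)**2 = (-155)**2 = 24025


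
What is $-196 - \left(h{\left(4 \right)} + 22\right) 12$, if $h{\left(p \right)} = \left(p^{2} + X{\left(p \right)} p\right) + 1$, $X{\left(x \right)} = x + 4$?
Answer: $-1048$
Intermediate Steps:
$X{\left(x \right)} = 4 + x$
$h{\left(p \right)} = 1 + p^{2} + p \left(4 + p\right)$ ($h{\left(p \right)} = \left(p^{2} + \left(4 + p\right) p\right) + 1 = \left(p^{2} + p \left(4 + p\right)\right) + 1 = 1 + p^{2} + p \left(4 + p\right)$)
$-196 - \left(h{\left(4 \right)} + 22\right) 12 = -196 - \left(\left(1 + 4^{2} + 4 \left(4 + 4\right)\right) + 22\right) 12 = -196 - \left(\left(1 + 16 + 4 \cdot 8\right) + 22\right) 12 = -196 - \left(\left(1 + 16 + 32\right) + 22\right) 12 = -196 - \left(49 + 22\right) 12 = -196 - 71 \cdot 12 = -196 - 852 = -1048$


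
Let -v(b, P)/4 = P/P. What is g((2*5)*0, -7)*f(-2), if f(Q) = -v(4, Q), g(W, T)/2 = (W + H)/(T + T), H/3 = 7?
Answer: -12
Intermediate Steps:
H = 21 (H = 3*7 = 21)
v(b, P) = -4 (v(b, P) = -4*P/P = -4*1 = -4)
g(W, T) = (21 + W)/T (g(W, T) = 2*((W + 21)/(T + T)) = 2*((21 + W)/((2*T))) = 2*((21 + W)*(1/(2*T))) = 2*((21 + W)/(2*T)) = (21 + W)/T)
f(Q) = 4 (f(Q) = -1*(-4) = 4)
g((2*5)*0, -7)*f(-2) = ((21 + (2*5)*0)/(-7))*4 = -(21 + 10*0)/7*4 = -(21 + 0)/7*4 = -⅐*21*4 = -3*4 = -12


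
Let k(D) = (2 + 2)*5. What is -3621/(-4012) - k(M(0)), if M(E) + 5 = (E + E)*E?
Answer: -4507/236 ≈ -19.097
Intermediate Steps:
M(E) = -5 + 2*E**2 (M(E) = -5 + (E + E)*E = -5 + (2*E)*E = -5 + 2*E**2)
k(D) = 20 (k(D) = 4*5 = 20)
-3621/(-4012) - k(M(0)) = -3621/(-4012) - 1*20 = -3621*(-1/4012) - 20 = 213/236 - 20 = -4507/236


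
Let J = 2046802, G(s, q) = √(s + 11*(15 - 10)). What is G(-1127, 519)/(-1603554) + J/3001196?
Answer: 1023401/1500598 - 2*I*√67/801777 ≈ 0.682 - 2.0418e-5*I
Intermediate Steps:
G(s, q) = √(55 + s) (G(s, q) = √(s + 11*5) = √(s + 55) = √(55 + s))
G(-1127, 519)/(-1603554) + J/3001196 = √(55 - 1127)/(-1603554) + 2046802/3001196 = √(-1072)*(-1/1603554) + 2046802*(1/3001196) = (4*I*√67)*(-1/1603554) + 1023401/1500598 = -2*I*√67/801777 + 1023401/1500598 = 1023401/1500598 - 2*I*√67/801777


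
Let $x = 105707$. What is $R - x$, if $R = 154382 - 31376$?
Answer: $17299$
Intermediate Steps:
$R = 123006$ ($R = 154382 - 31376 = 123006$)
$R - x = 123006 - 105707 = 17299$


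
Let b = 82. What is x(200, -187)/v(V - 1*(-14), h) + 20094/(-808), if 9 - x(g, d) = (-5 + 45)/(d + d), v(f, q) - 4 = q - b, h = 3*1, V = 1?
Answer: -141597187/5666100 ≈ -24.990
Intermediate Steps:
h = 3
v(f, q) = -78 + q (v(f, q) = 4 + (q - 1*82) = 4 + (q - 82) = 4 + (-82 + q) = -78 + q)
x(g, d) = 9 - 20/d (x(g, d) = 9 - (-5 + 45)/(d + d) = 9 - 40/(2*d) = 9 - 40*1/(2*d) = 9 - 20/d)
x(200, -187)/v(V - 1*(-14), h) + 20094/(-808) = (9 - 20/(-187))/(-78 + 3) + 20094/(-808) = (9 - 20*(-1/187))/(-75) + 20094*(-1/808) = (9 + 20/187)*(-1/75) - 10047/404 = (1703/187)*(-1/75) - 10047/404 = -1703/14025 - 10047/404 = -141597187/5666100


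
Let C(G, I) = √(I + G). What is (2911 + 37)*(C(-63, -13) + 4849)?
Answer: 14294852 + 5896*I*√19 ≈ 1.4295e+7 + 25700.0*I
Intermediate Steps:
C(G, I) = √(G + I)
(2911 + 37)*(C(-63, -13) + 4849) = (2911 + 37)*(√(-63 - 13) + 4849) = 2948*(√(-76) + 4849) = 2948*(2*I*√19 + 4849) = 2948*(4849 + 2*I*√19) = 14294852 + 5896*I*√19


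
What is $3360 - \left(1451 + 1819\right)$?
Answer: $90$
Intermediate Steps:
$3360 - \left(1451 + 1819\right) = 3360 - 3270 = 90$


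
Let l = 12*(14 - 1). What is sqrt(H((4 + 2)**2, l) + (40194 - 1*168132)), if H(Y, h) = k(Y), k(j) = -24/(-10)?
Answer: I*sqrt(3198390)/5 ≈ 357.68*I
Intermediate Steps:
l = 156 (l = 12*13 = 156)
k(j) = 12/5 (k(j) = -24*(-1/10) = 12/5)
H(Y, h) = 12/5
sqrt(H((4 + 2)**2, l) + (40194 - 1*168132)) = sqrt(12/5 + (40194 - 1*168132)) = sqrt(12/5 + (40194 - 168132)) = sqrt(12/5 - 127938) = sqrt(-639678/5) = I*sqrt(3198390)/5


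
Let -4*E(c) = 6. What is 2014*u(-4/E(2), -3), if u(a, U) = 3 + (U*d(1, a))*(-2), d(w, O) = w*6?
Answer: 78546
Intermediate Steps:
E(c) = -3/2 (E(c) = -¼*6 = -3/2)
d(w, O) = 6*w
u(a, U) = 3 - 12*U (u(a, U) = 3 + (U*(6*1))*(-2) = 3 + (U*6)*(-2) = 3 + (6*U)*(-2) = 3 - 12*U)
2014*u(-4/E(2), -3) = 2014*(3 - 12*(-3)) = 2014*(3 + 36) = 2014*39 = 78546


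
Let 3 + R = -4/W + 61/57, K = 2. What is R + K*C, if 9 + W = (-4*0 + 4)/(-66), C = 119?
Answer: 4030868/17043 ≈ 236.51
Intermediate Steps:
W = -299/33 (W = -9 + (-4*0 + 4)/(-66) = -9 + (0 + 4)*(-1/66) = -9 + 4*(-1/66) = -9 - 2/33 = -299/33 ≈ -9.0606)
R = -25366/17043 (R = -3 + (-4/(-299/33) + 61/57) = -3 + (-4*(-33/299) + 61*(1/57)) = -3 + (132/299 + 61/57) = -3 + 25763/17043 = -25366/17043 ≈ -1.4884)
R + K*C = -25366/17043 + 2*119 = -25366/17043 + 238 = 4030868/17043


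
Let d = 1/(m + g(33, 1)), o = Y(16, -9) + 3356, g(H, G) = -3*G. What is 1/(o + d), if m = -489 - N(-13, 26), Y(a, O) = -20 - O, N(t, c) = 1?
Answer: 493/1649084 ≈ 0.00029895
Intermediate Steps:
m = -490 (m = -489 - 1*1 = -489 - 1 = -490)
o = 3345 (o = (-20 - 1*(-9)) + 3356 = (-20 + 9) + 3356 = -11 + 3356 = 3345)
d = -1/493 (d = 1/(-490 - 3*1) = 1/(-490 - 3) = 1/(-493) = -1/493 ≈ -0.0020284)
1/(o + d) = 1/(3345 - 1/493) = 1/(1649084/493) = 493/1649084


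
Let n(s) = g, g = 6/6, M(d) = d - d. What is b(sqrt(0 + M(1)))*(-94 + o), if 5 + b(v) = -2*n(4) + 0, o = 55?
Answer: 273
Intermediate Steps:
M(d) = 0
g = 1 (g = 6*(1/6) = 1)
n(s) = 1
b(v) = -7 (b(v) = -5 + (-2*1 + 0) = -5 + (-2 + 0) = -5 - 2 = -7)
b(sqrt(0 + M(1)))*(-94 + o) = -7*(-94 + 55) = -7*(-39) = 273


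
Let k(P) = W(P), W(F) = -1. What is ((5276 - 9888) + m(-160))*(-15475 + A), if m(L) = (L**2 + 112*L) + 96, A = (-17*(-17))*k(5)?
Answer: -49877296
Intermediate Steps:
k(P) = -1
A = -289 (A = -17*(-17)*(-1) = 289*(-1) = -289)
m(L) = 96 + L**2 + 112*L
((5276 - 9888) + m(-160))*(-15475 + A) = ((5276 - 9888) + (96 + (-160)**2 + 112*(-160)))*(-15475 - 289) = (-4612 + (96 + 25600 - 17920))*(-15764) = (-4612 + 7776)*(-15764) = 3164*(-15764) = -49877296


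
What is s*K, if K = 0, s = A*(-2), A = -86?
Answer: 0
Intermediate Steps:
s = 172 (s = -86*(-2) = 172)
s*K = 172*0 = 0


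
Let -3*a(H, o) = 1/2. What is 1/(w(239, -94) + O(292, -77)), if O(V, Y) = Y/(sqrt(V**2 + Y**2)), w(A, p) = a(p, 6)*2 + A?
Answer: 195882564/46750585247 + 693*sqrt(91193)/46750585247 ≈ 0.0041944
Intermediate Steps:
a(H, o) = -1/6 (a(H, o) = -1/3/2 = -1/3*1/2 = -1/6)
w(A, p) = -1/3 + A (w(A, p) = -1/6*2 + A = -1/3 + A)
O(V, Y) = Y/sqrt(V**2 + Y**2)
1/(w(239, -94) + O(292, -77)) = 1/((-1/3 + 239) - 77/sqrt(292**2 + (-77)**2)) = 1/(716/3 - 77/sqrt(85264 + 5929)) = 1/(716/3 - 77*sqrt(91193)/91193)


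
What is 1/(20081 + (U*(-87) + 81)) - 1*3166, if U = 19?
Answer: -58599493/18509 ≈ -3166.0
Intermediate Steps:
1/(20081 + (U*(-87) + 81)) - 1*3166 = 1/(20081 + (19*(-87) + 81)) - 1*3166 = 1/(20081 + (-1653 + 81)) - 3166 = 1/(20081 - 1572) - 3166 = 1/18509 - 3166 = -58599493/18509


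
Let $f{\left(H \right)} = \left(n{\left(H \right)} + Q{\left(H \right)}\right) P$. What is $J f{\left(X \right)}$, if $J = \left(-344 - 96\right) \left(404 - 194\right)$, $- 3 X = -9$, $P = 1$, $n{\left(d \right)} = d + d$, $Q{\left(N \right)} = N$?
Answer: $-831600$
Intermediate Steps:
$n{\left(d \right)} = 2 d$
$X = 3$ ($X = \left(- \frac{1}{3}\right) \left(-9\right) = 3$)
$f{\left(H \right)} = 3 H$ ($f{\left(H \right)} = \left(2 H + H\right) 1 = 3 H 1 = 3 H$)
$J = -92400$ ($J = \left(-440\right) 210 = -92400$)
$J f{\left(X \right)} = - 92400 \cdot 3 \cdot 3 = \left(-92400\right) 9 = -831600$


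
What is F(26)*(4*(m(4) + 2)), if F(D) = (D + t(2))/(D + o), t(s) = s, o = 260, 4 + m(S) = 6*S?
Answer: 112/13 ≈ 8.6154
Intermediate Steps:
m(S) = -4 + 6*S
F(D) = (2 + D)/(260 + D) (F(D) = (D + 2)/(D + 260) = (2 + D)/(260 + D))
F(26)*(4*(m(4) + 2)) = ((2 + 26)/(260 + 26))*(4*((-4 + 6*4) + 2)) = (28/286)*(4*((-4 + 24) + 2)) = ((1/286)*28)*(4*(20 + 2)) = 14*(4*22)/143 = (14/143)*88 = 112/13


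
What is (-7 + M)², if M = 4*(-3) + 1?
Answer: 324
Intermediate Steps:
M = -11 (M = -12 + 1 = -11)
(-7 + M)² = (-7 - 11)² = (-18)² = 324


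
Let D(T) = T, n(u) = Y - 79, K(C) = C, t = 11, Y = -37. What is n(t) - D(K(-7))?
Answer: -109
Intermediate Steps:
n(u) = -116 (n(u) = -37 - 79 = -116)
n(t) - D(K(-7)) = -116 - 1*(-7) = -116 + 7 = -109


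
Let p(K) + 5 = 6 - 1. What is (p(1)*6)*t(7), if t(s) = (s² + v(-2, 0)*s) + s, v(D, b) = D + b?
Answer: 0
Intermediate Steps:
t(s) = s² - s (t(s) = (s² + (-2 + 0)*s) + s = (s² - 2*s) + s = s² - s)
p(K) = 0 (p(K) = -5 + (6 - 1) = -5 + 5 = 0)
(p(1)*6)*t(7) = (0*6)*(7*(-1 + 7)) = 0*(7*6) = 0*42 = 0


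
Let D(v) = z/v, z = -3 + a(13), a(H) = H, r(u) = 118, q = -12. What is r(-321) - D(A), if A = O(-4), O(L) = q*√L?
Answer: 118 - 5*I/12 ≈ 118.0 - 0.41667*I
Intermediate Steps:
O(L) = -12*√L
A = -24*I ≈ -24.0*I
z = 10 (z = -3 + 13 = 10)
D(v) = 10/v
r(-321) - D(A) = 118 - 10/((-24*I)) = 118 - 10*I/24 = 118 - 5*I/12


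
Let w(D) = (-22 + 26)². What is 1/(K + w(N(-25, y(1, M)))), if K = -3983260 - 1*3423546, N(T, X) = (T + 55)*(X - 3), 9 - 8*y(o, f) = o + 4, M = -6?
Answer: -1/7406790 ≈ -1.3501e-7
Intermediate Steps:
y(o, f) = 5/8 - o/8 (y(o, f) = 9/8 - (o + 4)/8 = 9/8 - (4 + o)/8 = 9/8 + (-½ - o/8) = 5/8 - o/8)
N(T, X) = (-3 + X)*(55 + T) (N(T, X) = (55 + T)*(-3 + X) = (-3 + X)*(55 + T))
K = -7406806 (K = -3983260 - 3423546 = -7406806)
w(D) = 16 (w(D) = 4² = 16)
1/(K + w(N(-25, y(1, M)))) = 1/(-7406806 + 16) = 1/(-7406790) = -1/7406790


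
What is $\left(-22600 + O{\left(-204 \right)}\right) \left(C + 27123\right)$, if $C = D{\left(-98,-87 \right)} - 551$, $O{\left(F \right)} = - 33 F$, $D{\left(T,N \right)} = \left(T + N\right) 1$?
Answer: $-418708916$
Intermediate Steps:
$D{\left(T,N \right)} = N + T$ ($D{\left(T,N \right)} = \left(N + T\right) 1 = N + T$)
$C = -736$ ($C = \left(-87 - 98\right) - 551 = -185 - 551 = -736$)
$\left(-22600 + O{\left(-204 \right)}\right) \left(C + 27123\right) = \left(-22600 - -6732\right) \left(-736 + 27123\right) = \left(-22600 + 6732\right) 26387 = \left(-15868\right) 26387 = -418708916$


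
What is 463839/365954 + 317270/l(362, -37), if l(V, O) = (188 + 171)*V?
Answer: 88192907171/23779324966 ≈ 3.7088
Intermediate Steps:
l(V, O) = 359*V
463839/365954 + 317270/l(362, -37) = 463839/365954 + 317270/((359*362)) = 463839*(1/365954) + 317270/129958 = 463839/365954 + 317270*(1/129958) = 463839/365954 + 158635/64979 = 88192907171/23779324966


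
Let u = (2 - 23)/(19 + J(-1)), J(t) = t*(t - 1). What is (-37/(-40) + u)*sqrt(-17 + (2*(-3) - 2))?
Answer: -3*I/8 ≈ -0.375*I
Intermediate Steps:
J(t) = t*(-1 + t)
u = -1 (u = (2 - 23)/(19 - (-1 - 1)) = -21/(19 - 1*(-2)) = -21/(19 + 2) = -21/21 = -21*1/21 = -1)
(-37/(-40) + u)*sqrt(-17 + (2*(-3) - 2)) = (-37/(-40) - 1)*sqrt(-17 + (2*(-3) - 2)) = (-37*(-1/40) - 1)*sqrt(-17 + (-6 - 2)) = (37/40 - 1)*sqrt(-17 - 8) = -3*I/8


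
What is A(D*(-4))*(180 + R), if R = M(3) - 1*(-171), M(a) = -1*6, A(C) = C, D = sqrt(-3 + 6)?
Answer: -1380*sqrt(3) ≈ -2390.2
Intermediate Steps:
D = sqrt(3) ≈ 1.7320
M(a) = -6
R = 165 (R = -6 - 1*(-171) = -6 + 171 = 165)
A(D*(-4))*(180 + R) = (sqrt(3)*(-4))*(180 + 165) = -4*sqrt(3)*345 = -1380*sqrt(3)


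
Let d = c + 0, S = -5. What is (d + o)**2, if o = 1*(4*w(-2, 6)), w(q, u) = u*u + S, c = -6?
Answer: 13924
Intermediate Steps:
w(q, u) = -5 + u**2 (w(q, u) = u*u - 5 = u**2 - 5 = -5 + u**2)
o = 124 (o = 1*(4*(-5 + 6**2)) = 1*(4*(-5 + 36)) = 1*(4*31) = 1*124 = 124)
d = -6 (d = -6 + 0 = -6)
(d + o)**2 = (-6 + 124)**2 = 118**2 = 13924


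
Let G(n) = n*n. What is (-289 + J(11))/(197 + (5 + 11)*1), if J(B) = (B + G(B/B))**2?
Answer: -145/213 ≈ -0.68075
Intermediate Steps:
G(n) = n**2
J(B) = (1 + B)**2 (J(B) = (B + (B/B)**2)**2 = (B + 1**2)**2 = (B + 1)**2 = (1 + B)**2)
(-289 + J(11))/(197 + (5 + 11)*1) = (-289 + (1 + 11)**2)/(197 + (5 + 11)*1) = (-289 + 12**2)/(197 + 16*1) = (-289 + 144)/(197 + 16) = -145/213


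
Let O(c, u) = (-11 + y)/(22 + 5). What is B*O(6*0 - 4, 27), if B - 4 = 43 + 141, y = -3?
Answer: -2632/27 ≈ -97.481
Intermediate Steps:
B = 188 (B = 4 + (43 + 141) = 4 + 184 = 188)
O(c, u) = -14/27 (O(c, u) = (-11 - 3)/(22 + 5) = -14/27)
B*O(6*0 - 4, 27) = 188*(-14/27) = -2632/27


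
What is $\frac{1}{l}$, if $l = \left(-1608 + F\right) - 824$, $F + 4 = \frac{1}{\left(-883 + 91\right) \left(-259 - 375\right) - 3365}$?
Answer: $- \frac{498763}{1214986667} \approx -0.00041051$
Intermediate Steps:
$F = - \frac{1995051}{498763}$ ($F = -4 + \frac{1}{\left(-883 + 91\right) \left(-259 - 375\right) - 3365} = -4 + \frac{1}{\left(-792\right) \left(-634\right) - 3365} = -4 + \frac{1}{502128 - 3365} = -4 + \frac{1}{498763} = - \frac{1995051}{498763} \approx -4.0$)
$l = - \frac{1214986667}{498763}$ ($l = \left(-1608 - \frac{1995051}{498763}\right) - 824 = - \frac{804005955}{498763} - 824 = - \frac{1214986667}{498763} \approx -2436.0$)
$\frac{1}{l} = \frac{1}{- \frac{1214986667}{498763}} = - \frac{498763}{1214986667}$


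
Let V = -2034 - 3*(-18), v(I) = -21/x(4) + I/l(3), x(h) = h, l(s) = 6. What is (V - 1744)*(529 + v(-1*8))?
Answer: -5836439/3 ≈ -1.9455e+6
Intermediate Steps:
v(I) = -21/4 + I/6
V = -1980 (V = -2034 + 54 = -1980)
(V - 1744)*(529 + v(-1*8)) = (-1980 - 1744)*(529 + (-21/4 + (-1*8)/6)) = -3724*(529 + (-21/4 + (1/6)*(-8))) = -3724*(529 + (-21/4 - 4/3)) = -3724*(529 - 79/12) = -3724*6269/12 = -5836439/3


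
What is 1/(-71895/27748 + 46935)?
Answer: 27748/1302280485 ≈ 2.1307e-5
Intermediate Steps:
1/(-71895/27748 + 46935) = 1/(1302280485/27748) = 27748/1302280485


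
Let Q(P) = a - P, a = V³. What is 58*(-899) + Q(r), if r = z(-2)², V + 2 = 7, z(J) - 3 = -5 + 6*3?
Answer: -52273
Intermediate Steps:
z(J) = 16 (z(J) = 3 + (-5 + 6*3) = 3 + (-5 + 18) = 3 + 13 = 16)
V = 5 (V = -2 + 7 = 5)
r = 256 (r = 16² = 256)
a = 125 (a = 5³ = 125)
Q(P) = 125 - P
58*(-899) + Q(r) = 58*(-899) + (125 - 1*256) = -52142 + (125 - 256) = -52142 - 131 = -52273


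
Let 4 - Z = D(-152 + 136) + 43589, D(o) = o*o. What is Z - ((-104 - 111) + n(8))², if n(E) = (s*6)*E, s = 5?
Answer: -44466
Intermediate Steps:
n(E) = 30*E (n(E) = (5*6)*E = 30*E)
D(o) = o²
Z = -43841 (Z = 4 - ((-152 + 136)² + 43589) = 4 - ((-16)² + 43589) = 4 - (256 + 43589) = 4 - 1*43845 = 4 - 43845 = -43841)
Z - ((-104 - 111) + n(8))² = -43841 - ((-104 - 111) + 30*8)² = -43841 - (-215 + 240)² = -43841 - 1*25² = -43841 - 1*625 = -43841 - 625 = -44466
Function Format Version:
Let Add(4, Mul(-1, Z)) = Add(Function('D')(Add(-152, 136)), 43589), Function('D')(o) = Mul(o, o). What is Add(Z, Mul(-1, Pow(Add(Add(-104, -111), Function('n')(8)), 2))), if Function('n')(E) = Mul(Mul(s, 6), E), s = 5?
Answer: -44466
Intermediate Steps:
Function('n')(E) = Mul(30, E) (Function('n')(E) = Mul(Mul(5, 6), E) = Mul(30, E))
Function('D')(o) = Pow(o, 2)
Z = -43841 (Z = Add(4, Mul(-1, Add(Pow(Add(-152, 136), 2), 43589))) = Add(4, Mul(-1, Add(Pow(-16, 2), 43589))) = Add(4, Mul(-1, Add(256, 43589))) = Add(4, Mul(-1, 43845)) = Add(4, -43845) = -43841)
Add(Z, Mul(-1, Pow(Add(Add(-104, -111), Function('n')(8)), 2))) = Add(-43841, Mul(-1, Pow(Add(Add(-104, -111), Mul(30, 8)), 2))) = Add(-43841, Mul(-1, Pow(Add(-215, 240), 2))) = Add(-43841, Mul(-1, Pow(25, 2))) = Add(-43841, Mul(-1, 625)) = Add(-43841, -625) = -44466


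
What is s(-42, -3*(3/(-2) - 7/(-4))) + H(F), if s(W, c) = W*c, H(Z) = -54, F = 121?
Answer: -45/2 ≈ -22.500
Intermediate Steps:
s(-42, -3*(3/(-2) - 7/(-4))) + H(F) = -(-126)*(3/(-2) - 7/(-4)) - 54 = -(-126)*(3*(-½) - 7*(-¼)) - 54 = -(-126)*(-3/2 + 7/4) - 54 = -(-126)/4 - 54 = -42*(-¾) - 54 = 63/2 - 54 = -45/2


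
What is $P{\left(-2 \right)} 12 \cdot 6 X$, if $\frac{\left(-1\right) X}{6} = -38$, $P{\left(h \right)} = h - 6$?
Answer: $-131328$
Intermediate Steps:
$P{\left(h \right)} = -6 + h$ ($P{\left(h \right)} = h - 6 = -6 + h$)
$X = 228$ ($X = \left(-6\right) \left(-38\right) = 228$)
$P{\left(-2 \right)} 12 \cdot 6 X = \left(-6 - 2\right) 12 \cdot 6 \cdot 228 = \left(-8\right) 12 \cdot 6 \cdot 228 = \left(-96\right) 6 \cdot 228 = \left(-576\right) 228 = -131328$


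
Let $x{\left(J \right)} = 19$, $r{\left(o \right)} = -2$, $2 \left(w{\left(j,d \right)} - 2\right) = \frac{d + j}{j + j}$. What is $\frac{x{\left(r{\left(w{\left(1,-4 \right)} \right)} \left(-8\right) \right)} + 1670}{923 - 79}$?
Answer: $\frac{1689}{844} \approx 2.0012$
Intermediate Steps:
$w{\left(j,d \right)} = 2 + \frac{d + j}{4 j}$ ($w{\left(j,d \right)} = 2 + \frac{\left(d + j\right) \frac{1}{j + j}}{2} = 2 + \frac{\left(d + j\right) \frac{1}{2 j}}{2} = 2 + \frac{\frac{1}{2} \frac{1}{j} \left(d + j\right)}{2} = 2 + \frac{d + j}{4 j}$)
$\frac{x{\left(r{\left(w{\left(1,-4 \right)} \right)} \left(-8\right) \right)} + 1670}{923 - 79} = \frac{19 + 1670}{923 - 79} = \frac{1689}{844}$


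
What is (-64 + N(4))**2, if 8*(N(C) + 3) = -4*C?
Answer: 4761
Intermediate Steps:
N(C) = -3 - C/2 (N(C) = -3 + (-4*C)/8 = -3 - C/2)
(-64 + N(4))**2 = (-64 + (-3 - 1/2*4))**2 = (-64 + (-3 - 2))**2 = (-64 - 5)**2 = (-69)**2 = 4761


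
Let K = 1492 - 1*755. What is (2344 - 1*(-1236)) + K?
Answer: 4317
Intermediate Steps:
K = 737 (K = 1492 - 755 = 737)
(2344 - 1*(-1236)) + K = (2344 - 1*(-1236)) + 737 = (2344 + 1236) + 737 = 3580 + 737 = 4317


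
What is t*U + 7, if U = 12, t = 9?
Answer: 115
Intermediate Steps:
t*U + 7 = 9*12 + 7 = 108 + 7 = 115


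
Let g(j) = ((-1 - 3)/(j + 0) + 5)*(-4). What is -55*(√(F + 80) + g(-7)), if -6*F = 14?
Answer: 8580/7 - 55*√699/3 ≈ 741.01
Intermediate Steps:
F = -7/3 (F = -⅙*14 = -7/3 ≈ -2.3333)
g(j) = -20 + 16/j (g(j) = (-4/j + 5)*(-4) = (5 - 4/j)*(-4) = -20 + 16/j)
-55*(√(F + 80) + g(-7)) = -55*(√(-7/3 + 80) + (-20 + 16/(-7))) = -55*(√(233/3) + (-20 + 16*(-⅐))) = -55*(√699/3 + (-20 - 16/7)) = -55*(√699/3 - 156/7) = -55*(-156/7 + √699/3) = 8580/7 - 55*√699/3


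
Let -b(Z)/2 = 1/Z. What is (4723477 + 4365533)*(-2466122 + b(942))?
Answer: -3519093383547210/157 ≈ -2.2415e+13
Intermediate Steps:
b(Z) = -2/Z
(4723477 + 4365533)*(-2466122 + b(942)) = (4723477 + 4365533)*(-2466122 - 2/942) = 9089010*(-2466122 - 2*1/942) = 9089010*(-2466122 - 1/471) = 9089010*(-1161543463/471) = -3519093383547210/157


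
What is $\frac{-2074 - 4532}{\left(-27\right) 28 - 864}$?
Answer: $\frac{367}{90} \approx 4.0778$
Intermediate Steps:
$\frac{-2074 - 4532}{\left(-27\right) 28 - 864} = - \frac{6606}{-756 - 864} = - \frac{6606}{-1620} = \left(-6606\right) \left(- \frac{1}{1620}\right) = \frac{367}{90}$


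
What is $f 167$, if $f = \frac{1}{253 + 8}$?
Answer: $\frac{167}{261} \approx 0.63985$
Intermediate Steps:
$f = \frac{1}{261} \approx 0.0038314$
$f 167 = \frac{1}{261} \cdot 167 = \frac{167}{261}$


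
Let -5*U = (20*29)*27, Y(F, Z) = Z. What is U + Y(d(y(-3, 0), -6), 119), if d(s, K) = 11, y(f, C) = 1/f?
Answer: -3013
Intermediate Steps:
U = -3132 (U = -20*29*27/5 = -116*27 = -1/5*15660 = -3132)
U + Y(d(y(-3, 0), -6), 119) = -3132 + 119 = -3013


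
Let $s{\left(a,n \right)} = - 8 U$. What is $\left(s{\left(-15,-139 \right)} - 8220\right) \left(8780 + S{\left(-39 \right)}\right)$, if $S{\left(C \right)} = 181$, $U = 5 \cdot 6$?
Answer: $-75810060$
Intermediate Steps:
$U = 30$
$s{\left(a,n \right)} = -240$ ($s{\left(a,n \right)} = \left(-8\right) 30 = -240$)
$\left(s{\left(-15,-139 \right)} - 8220\right) \left(8780 + S{\left(-39 \right)}\right) = \left(-240 - 8220\right) \left(8780 + 181\right) = \left(-8460\right) 8961 = -75810060$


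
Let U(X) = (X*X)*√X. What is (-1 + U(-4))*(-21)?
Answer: 21 - 672*I ≈ 21.0 - 672.0*I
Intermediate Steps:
U(X) = X^(5/2) (U(X) = X²*√X = X^(5/2))
(-1 + U(-4))*(-21) = (-1 + (-4)^(5/2))*(-21) = (-1 + 32*I)*(-21) = 21 - 672*I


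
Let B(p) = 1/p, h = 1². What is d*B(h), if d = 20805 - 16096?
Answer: 4709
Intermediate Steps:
d = 4709
h = 1
d*B(h) = 4709/1 = 4709*1 = 4709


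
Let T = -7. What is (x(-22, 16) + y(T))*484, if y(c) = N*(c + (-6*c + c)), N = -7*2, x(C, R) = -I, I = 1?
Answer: -190212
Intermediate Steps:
x(C, R) = -1 (x(C, R) = -1*1 = -1)
N = -14
y(c) = 56*c (y(c) = -14*(c + (-6*c + c)) = -14*(c - 5*c) = -(-56)*c = 56*c)
(x(-22, 16) + y(T))*484 = (-1 + 56*(-7))*484 = (-1 - 392)*484 = -393*484 = -190212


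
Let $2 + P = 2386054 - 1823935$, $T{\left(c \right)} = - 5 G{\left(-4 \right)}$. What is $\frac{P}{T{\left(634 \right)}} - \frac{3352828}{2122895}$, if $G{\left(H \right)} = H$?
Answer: $\frac{238649662431}{8491580} \approx 28104.0$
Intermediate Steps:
$T{\left(c \right)} = 20$ ($T{\left(c \right)} = \left(-5\right) \left(-4\right) = 20$)
$P = 562117$ ($P = -2 + \left(2386054 - 1823935\right) = -2 + 562119 = 562117$)
$\frac{P}{T{\left(634 \right)}} - \frac{3352828}{2122895} = \frac{562117}{20} - \frac{3352828}{2122895} = \frac{238649662431}{8491580}$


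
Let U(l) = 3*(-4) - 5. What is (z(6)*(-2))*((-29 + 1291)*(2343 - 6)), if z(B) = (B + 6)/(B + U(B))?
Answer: 70783056/11 ≈ 6.4348e+6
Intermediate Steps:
U(l) = -17 (U(l) = -12 - 5 = -17)
z(B) = (6 + B)/(-17 + B) (z(B) = (B + 6)/(B - 17) = (6 + B)/(-17 + B))
(z(6)*(-2))*((-29 + 1291)*(2343 - 6)) = (((6 + 6)/(-17 + 6))*(-2))*((-29 + 1291)*(2343 - 6)) = ((12/(-11))*(-2))*(1262*2337) = (-1/11*12*(-2))*2949294 = -12/11*(-2)*2949294 = (24/11)*2949294 = 70783056/11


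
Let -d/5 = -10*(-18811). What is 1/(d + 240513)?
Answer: -1/700037 ≈ -1.4285e-6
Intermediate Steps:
d = -940550 (d = -(-50)*(-18811) = -5*188110 = -940550)
1/(d + 240513) = 1/(-940550 + 240513) = 1/(-700037) = -1/700037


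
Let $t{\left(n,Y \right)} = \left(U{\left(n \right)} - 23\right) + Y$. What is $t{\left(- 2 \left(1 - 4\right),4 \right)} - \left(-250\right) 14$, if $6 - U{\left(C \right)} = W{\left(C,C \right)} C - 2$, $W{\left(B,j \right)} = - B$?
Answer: $3525$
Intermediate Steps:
$U{\left(C \right)} = 8 + C^{2}$ ($U{\left(C \right)} = 6 - \left(- C C - 2\right) = 6 - \left(- C^{2} - 2\right) = 6 - \left(-2 - C^{2}\right) = 6 + \left(2 + C^{2}\right) = 8 + C^{2}$)
$t{\left(n,Y \right)} = -15 + Y + n^{2}$ ($t{\left(n,Y \right)} = \left(\left(8 + n^{2}\right) - 23\right) + Y = \left(-15 + n^{2}\right) + Y = -15 + Y + n^{2}$)
$t{\left(- 2 \left(1 - 4\right),4 \right)} - \left(-250\right) 14 = \left(-15 + 4 + \left(- 2 \left(1 - 4\right)\right)^{2}\right) - \left(-250\right) 14 = \left(-15 + 4 + \left(\left(-2\right) \left(-3\right)\right)^{2}\right) - -3500 = \left(-15 + 4 + 6^{2}\right) + 3500 = \left(-15 + 4 + 36\right) + 3500 = 25 + 3500 = 3525$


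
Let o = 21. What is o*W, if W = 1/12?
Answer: 7/4 ≈ 1.7500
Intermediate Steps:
W = 1/12 ≈ 0.083333
o*W = 21*(1/12) = 7/4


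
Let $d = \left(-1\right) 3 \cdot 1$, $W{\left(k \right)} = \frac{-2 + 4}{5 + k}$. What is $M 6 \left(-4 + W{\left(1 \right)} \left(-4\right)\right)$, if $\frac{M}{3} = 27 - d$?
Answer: $-2880$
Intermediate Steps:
$W{\left(k \right)} = \frac{2}{5 + k}$
$d = -3$ ($d = \left(-3\right) 1 = -3$)
$M = 90$ ($M = 3 \left(27 - -3\right) = 3 \left(27 + 3\right) = 3 \cdot 30 = 90$)
$M 6 \left(-4 + W{\left(1 \right)} \left(-4\right)\right) = 90 \cdot 6 \left(-4 + \frac{2}{5 + 1} \left(-4\right)\right) = 540 \left(-4 + \frac{2}{6} \left(-4\right)\right) = 540 \left(-4 + 2 \cdot \frac{1}{6} \left(-4\right)\right) = 540 \left(-4 + \frac{1}{3} \left(-4\right)\right) = 540 \left(-4 - \frac{4}{3}\right) = 540 \left(- \frac{16}{3}\right) = -2880$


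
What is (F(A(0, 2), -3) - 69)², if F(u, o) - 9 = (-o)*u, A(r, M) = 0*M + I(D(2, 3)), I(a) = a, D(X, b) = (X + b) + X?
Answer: 1521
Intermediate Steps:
D(X, b) = b + 2*X
A(r, M) = 7 (A(r, M) = 0*M + (3 + 2*2) = 0 + (3 + 4) = 0 + 7 = 7)
F(u, o) = 9 - o*u (F(u, o) = 9 + (-o)*u = 9 - o*u)
(F(A(0, 2), -3) - 69)² = ((9 - 1*(-3)*7) - 69)² = ((9 + 21) - 69)² = (30 - 69)² = (-39)² = 1521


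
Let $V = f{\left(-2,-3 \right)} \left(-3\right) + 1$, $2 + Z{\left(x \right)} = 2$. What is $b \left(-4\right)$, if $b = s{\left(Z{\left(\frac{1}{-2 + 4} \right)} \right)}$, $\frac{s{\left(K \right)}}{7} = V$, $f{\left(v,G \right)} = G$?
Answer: $-280$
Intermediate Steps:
$Z{\left(x \right)} = 0$ ($Z{\left(x \right)} = -2 + 2 = 0$)
$V = 10$ ($V = \left(-3\right) \left(-3\right) + 1 = 9 + 1 = 10$)
$s{\left(K \right)} = 70$ ($s{\left(K \right)} = 7 \cdot 10 = 70$)
$b = 70$
$b \left(-4\right) = 70 \left(-4\right) = -280$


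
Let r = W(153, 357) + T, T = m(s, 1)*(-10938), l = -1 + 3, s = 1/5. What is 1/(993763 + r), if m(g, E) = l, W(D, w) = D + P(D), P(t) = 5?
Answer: 1/972045 ≈ 1.0288e-6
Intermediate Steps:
s = ⅕ ≈ 0.20000
l = 2
W(D, w) = 5 + D (W(D, w) = D + 5 = 5 + D)
m(g, E) = 2
T = -21876 (T = 2*(-10938) = -21876)
r = -21718 (r = (5 + 153) - 21876 = 158 - 21876 = -21718)
1/(993763 + r) = 1/(993763 - 21718) = 1/972045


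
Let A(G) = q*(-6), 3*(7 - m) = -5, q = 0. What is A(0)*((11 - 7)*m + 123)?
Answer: 0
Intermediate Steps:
m = 26/3 (m = 7 - ⅓*(-5) = 7 + 5/3 = 26/3 ≈ 8.6667)
A(G) = 0 (A(G) = 0*(-6) = 0)
A(0)*((11 - 7)*m + 123) = 0*((11 - 7)*(26/3) + 123) = 0*(4*(26/3) + 123) = 0*(104/3 + 123) = 0*(473/3) = 0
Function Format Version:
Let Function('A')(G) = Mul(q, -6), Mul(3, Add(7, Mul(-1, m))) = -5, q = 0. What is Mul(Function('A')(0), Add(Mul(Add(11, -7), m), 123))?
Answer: 0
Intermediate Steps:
m = Rational(26, 3) (m = Add(7, Mul(Rational(-1, 3), -5)) = Add(7, Rational(5, 3)) = Rational(26, 3) ≈ 8.6667)
Function('A')(G) = 0 (Function('A')(G) = Mul(0, -6) = 0)
Mul(Function('A')(0), Add(Mul(Add(11, -7), m), 123)) = Mul(0, Add(Mul(Add(11, -7), Rational(26, 3)), 123)) = Mul(0, Add(Mul(4, Rational(26, 3)), 123)) = Mul(0, Add(Rational(104, 3), 123)) = Mul(0, Rational(473, 3)) = 0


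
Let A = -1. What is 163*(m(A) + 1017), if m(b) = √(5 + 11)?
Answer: 166423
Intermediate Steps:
m(b) = 4 (m(b) = √16 = 4)
163*(m(A) + 1017) = 163*(4 + 1017) = 163*1021 = 166423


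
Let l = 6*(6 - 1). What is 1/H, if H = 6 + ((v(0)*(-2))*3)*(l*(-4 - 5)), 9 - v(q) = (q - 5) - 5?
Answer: 1/30786 ≈ 3.2482e-5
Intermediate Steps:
l = 30 (l = 6*5 = 30)
v(q) = 19 - q (v(q) = 9 - ((q - 5) - 5) = 9 - ((-5 + q) - 5) = 9 - (-10 + q) = 9 + (10 - q) = 19 - q)
H = 30786 (H = 6 + (((19 - 1*0)*(-2))*3)*(30*(-4 - 5)) = 6 + (((19 + 0)*(-2))*3)*(30*(-9)) = 6 + ((19*(-2))*3)*(-270) = 6 - 38*3*(-270) = 6 - 114*(-270) = 6 + 30780 = 30786)
1/H = 1/30786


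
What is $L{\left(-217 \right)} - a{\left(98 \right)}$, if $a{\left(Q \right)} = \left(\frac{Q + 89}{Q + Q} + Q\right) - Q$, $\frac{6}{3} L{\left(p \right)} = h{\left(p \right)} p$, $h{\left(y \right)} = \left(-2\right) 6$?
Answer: $\frac{255005}{196} \approx 1301.0$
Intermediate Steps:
$h{\left(y \right)} = -12$
$L{\left(p \right)} = - 6 p$ ($L{\left(p \right)} = \frac{\left(-12\right) p}{2} = - 6 p$)
$a{\left(Q \right)} = \frac{89 + Q}{2 Q}$ ($a{\left(Q \right)} = \left(\frac{89 + Q}{2 Q} + Q\right) - Q = \left(Q + \frac{89 + Q}{2 Q}\right) - Q = \frac{89 + Q}{2 Q}$)
$L{\left(-217 \right)} - a{\left(98 \right)} = \left(-6\right) \left(-217\right) - \frac{89 + 98}{2 \cdot 98} = 1302 - \frac{1}{2} \cdot \frac{1}{98} \cdot 187 = 1302 - \frac{187}{196} = \frac{255005}{196}$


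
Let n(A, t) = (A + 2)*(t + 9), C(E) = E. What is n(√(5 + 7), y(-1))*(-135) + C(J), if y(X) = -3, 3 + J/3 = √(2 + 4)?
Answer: -1629 - 1620*√3 + 3*√6 ≈ -4427.6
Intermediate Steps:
J = -9 + 3*√6 (J = -9 + 3*√(2 + 4) = -9 + 3*√6 ≈ -1.6515)
n(A, t) = (2 + A)*(9 + t)
n(√(5 + 7), y(-1))*(-135) + C(J) = (18 + 2*(-3) + 9*√(5 + 7) + √(5 + 7)*(-3))*(-135) + (-9 + 3*√6) = (18 - 6 + 9*√12 + √12*(-3))*(-135) + (-9 + 3*√6) = (18 - 6 + 9*(2*√3) + (2*√3)*(-3))*(-135) + (-9 + 3*√6) = (18 - 6 + 18*√3 - 6*√3)*(-135) + (-9 + 3*√6) = (12 + 12*√3)*(-135) + (-9 + 3*√6) = (-1620 - 1620*√3) + (-9 + 3*√6) = -1629 - 1620*√3 + 3*√6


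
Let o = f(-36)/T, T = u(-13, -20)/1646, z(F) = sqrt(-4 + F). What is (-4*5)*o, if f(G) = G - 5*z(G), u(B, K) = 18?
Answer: 65840 + 164600*I*sqrt(10)/9 ≈ 65840.0 + 57835.0*I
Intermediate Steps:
f(G) = G - 5*sqrt(-4 + G)
T = 9/823 (T = 18/1646 = 18*(1/1646) = 9/823 ≈ 0.010936)
o = -3292 - 8230*I*sqrt(10)/9 (o = (-36 - 5*sqrt(-4 - 36))/(9/823) = (-36 - 10*I*sqrt(10))*(823/9) = -3292 - 8230*I*sqrt(10)/9 ≈ -3292.0 - 2891.7*I)
(-4*5)*o = (-4*5)*(-3292 - 8230*I*sqrt(10)/9) = -20*(-3292 - 8230*I*sqrt(10)/9) = 65840 + 164600*I*sqrt(10)/9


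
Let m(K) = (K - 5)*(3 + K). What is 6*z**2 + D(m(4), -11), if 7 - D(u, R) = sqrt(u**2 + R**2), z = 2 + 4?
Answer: 223 - sqrt(170) ≈ 209.96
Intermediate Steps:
z = 6
m(K) = (-5 + K)*(3 + K)
D(u, R) = 7 - sqrt(R**2 + u**2) (D(u, R) = 7 - sqrt(u**2 + R**2) = 7 - sqrt(R**2 + u**2))
6*z**2 + D(m(4), -11) = 6*6**2 + (7 - sqrt((-11)**2 + (-15 + 4**2 - 2*4)**2)) = 6*36 + (7 - sqrt(121 + (-15 + 16 - 8)**2)) = 216 + (7 - sqrt(121 + (-7)**2)) = 216 + (7 - sqrt(121 + 49)) = 216 + (7 - sqrt(170)) = 223 - sqrt(170)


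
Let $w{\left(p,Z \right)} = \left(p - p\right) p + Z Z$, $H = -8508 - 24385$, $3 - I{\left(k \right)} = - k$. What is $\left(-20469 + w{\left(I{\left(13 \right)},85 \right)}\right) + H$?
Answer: $-46137$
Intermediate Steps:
$I{\left(k \right)} = 3 + k$ ($I{\left(k \right)} = 3 - - k = 3 + k$)
$H = -32893$
$w{\left(p,Z \right)} = Z^{2}$ ($w{\left(p,Z \right)} = 0 p + Z^{2} = 0 + Z^{2} = Z^{2}$)
$\left(-20469 + w{\left(I{\left(13 \right)},85 \right)}\right) + H = \left(-20469 + 85^{2}\right) - 32893 = \left(-20469 + 7225\right) - 32893 = -13244 - 32893 = -46137$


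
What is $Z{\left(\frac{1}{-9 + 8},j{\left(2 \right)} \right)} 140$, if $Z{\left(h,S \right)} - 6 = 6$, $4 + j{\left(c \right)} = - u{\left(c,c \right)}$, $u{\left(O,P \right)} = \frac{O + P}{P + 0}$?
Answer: $1680$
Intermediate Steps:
$u{\left(O,P \right)} = \frac{O + P}{P}$
$j{\left(c \right)} = -6$ ($j{\left(c \right)} = -4 - \frac{c + c}{c} = -4 - \frac{2 c}{c} = -4 - 2 = -6$)
$Z{\left(h,S \right)} = 12$ ($Z{\left(h,S \right)} = 6 + 6 = 12$)
$Z{\left(\frac{1}{-9 + 8},j{\left(2 \right)} \right)} 140 = 12 \cdot 140 = 1680$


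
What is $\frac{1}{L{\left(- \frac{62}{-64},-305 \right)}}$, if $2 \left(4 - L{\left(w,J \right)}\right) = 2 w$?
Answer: $\frac{32}{97} \approx 0.3299$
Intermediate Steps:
$L{\left(w,J \right)} = 4 - w$ ($L{\left(w,J \right)} = 4 - \frac{2 w}{2} = 4 - w$)
$\frac{1}{L{\left(- \frac{62}{-64},-305 \right)}} = \frac{1}{4 - - \frac{62}{-64}} = \frac{1}{4 - \left(-62\right) \left(- \frac{1}{64}\right)} = \frac{1}{4 - \frac{31}{32}} = \frac{1}{\frac{97}{32}} = \frac{32}{97}$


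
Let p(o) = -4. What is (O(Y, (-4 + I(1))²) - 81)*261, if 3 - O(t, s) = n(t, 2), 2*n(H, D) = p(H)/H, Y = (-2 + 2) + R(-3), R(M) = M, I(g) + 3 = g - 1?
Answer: -20532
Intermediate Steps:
I(g) = -4 + g (I(g) = -3 + (g - 1) = -3 + (-1 + g) = -4 + g)
Y = -3 (Y = (-2 + 2) - 3 = 0 - 3 = -3)
n(H, D) = -2/H (n(H, D) = (-4/H)/2 = -2/H)
O(t, s) = 3 + 2/t (O(t, s) = 3 - (-2)/t = 3 + 2/t)
(O(Y, (-4 + I(1))²) - 81)*261 = ((3 + 2/(-3)) - 81)*261 = ((3 + 2*(-⅓)) - 81)*261 = ((3 - ⅔) - 81)*261 = (7/3 - 81)*261 = -236/3*261 = -20532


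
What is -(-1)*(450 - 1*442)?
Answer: 8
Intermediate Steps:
-(-1)*(450 - 1*442) = -(-1)*(450 - 442) = -(-1)*8 = -1*(-8) = 8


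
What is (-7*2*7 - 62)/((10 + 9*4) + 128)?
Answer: -80/87 ≈ -0.91954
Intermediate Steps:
(-7*2*7 - 62)/((10 + 9*4) + 128) = (-14*7 - 62)/((10 + 36) + 128) = (-98 - 62)/(46 + 128) = -160/174 = -160*1/174 = -80/87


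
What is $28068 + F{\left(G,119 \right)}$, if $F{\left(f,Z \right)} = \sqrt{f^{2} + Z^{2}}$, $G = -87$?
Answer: $28068 + \sqrt{21730} \approx 28215.0$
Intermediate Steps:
$F{\left(f,Z \right)} = \sqrt{Z^{2} + f^{2}}$
$28068 + F{\left(G,119 \right)} = 28068 + \sqrt{119^{2} + \left(-87\right)^{2}} = 28068 + \sqrt{14161 + 7569} = 28068 + \sqrt{21730}$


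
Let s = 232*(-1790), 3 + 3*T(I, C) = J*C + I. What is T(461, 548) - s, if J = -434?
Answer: 1008466/3 ≈ 3.3616e+5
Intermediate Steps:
T(I, C) = -1 - 434*C/3 + I/3 (T(I, C) = -1 + (-434*C + I)/3 = -1 + (I - 434*C)/3 = -1 + (-434*C/3 + I/3) = -1 - 434*C/3 + I/3)
s = -415280
T(461, 548) - s = (-1 - 434/3*548 + (1/3)*461) - 1*(-415280) = (-1 - 237832/3 + 461/3) + 415280 = -237374/3 + 415280 = 1008466/3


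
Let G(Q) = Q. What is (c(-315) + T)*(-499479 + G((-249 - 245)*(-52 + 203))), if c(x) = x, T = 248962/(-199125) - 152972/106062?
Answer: 641960827212883127/3519932625 ≈ 1.8238e+8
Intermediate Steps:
T = -9477659524/3519932625 (T = 248962*(-1/199125) - 152972*1/106062 = -248962/199125 - 76486/53031 = -9477659524/3519932625 ≈ -2.6926)
(c(-315) + T)*(-499479 + G((-249 - 245)*(-52 + 203))) = (-315 - 9477659524/3519932625)*(-499479 + (-249 - 245)*(-52 + 203)) = -1118256436399*(-499479 - 494*151)/3519932625 = -1118256436399*(-499479 - 74594)/3519932625 = -1118256436399/3519932625*(-574073) = 641960827212883127/3519932625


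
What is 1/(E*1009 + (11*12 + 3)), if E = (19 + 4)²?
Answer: 1/533896 ≈ 1.8730e-6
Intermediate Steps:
E = 529 (E = 23² = 529)
1/(E*1009 + (11*12 + 3)) = 1/(529*1009 + (11*12 + 3)) = 1/(533761 + (132 + 3)) = 1/(533761 + 135) = 1/533896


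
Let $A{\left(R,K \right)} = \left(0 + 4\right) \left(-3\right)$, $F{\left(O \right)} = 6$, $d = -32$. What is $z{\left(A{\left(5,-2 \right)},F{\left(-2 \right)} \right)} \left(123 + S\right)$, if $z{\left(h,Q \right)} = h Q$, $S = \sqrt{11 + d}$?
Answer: $-8856 - 72 i \sqrt{21} \approx -8856.0 - 329.95 i$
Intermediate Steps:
$A{\left(R,K \right)} = -12$ ($A{\left(R,K \right)} = 4 \left(-3\right) = -12$)
$S = i \sqrt{21}$ ($S = \sqrt{11 - 32} = \sqrt{-21} = i \sqrt{21} \approx 4.5826 i$)
$z{\left(h,Q \right)} = Q h$
$z{\left(A{\left(5,-2 \right)},F{\left(-2 \right)} \right)} \left(123 + S\right) = 6 \left(-12\right) \left(123 + i \sqrt{21}\right) = - 72 \left(123 + i \sqrt{21}\right) = -8856 - 72 i \sqrt{21}$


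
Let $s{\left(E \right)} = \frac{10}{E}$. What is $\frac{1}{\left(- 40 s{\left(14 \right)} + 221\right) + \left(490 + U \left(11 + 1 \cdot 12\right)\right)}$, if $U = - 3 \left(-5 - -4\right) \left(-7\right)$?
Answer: $\frac{7}{1396} \approx 0.0050143$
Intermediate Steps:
$U = -21$ ($U = - 3 \left(-5 + 4\right) \left(-7\right) = \left(-3\right) \left(-1\right) \left(-7\right) = 3 \left(-7\right) = -21$)
$\frac{1}{\left(- 40 s{\left(14 \right)} + 221\right) + \left(490 + U \left(11 + 1 \cdot 12\right)\right)} = \frac{1}{\left(- 40 \cdot \frac{10}{14} + 221\right) + \left(490 - 21 \left(11 + 1 \cdot 12\right)\right)} = \frac{1}{\left(- 40 \cdot 10 \cdot \frac{1}{14} + 221\right) + \left(490 - 21 \left(11 + 12\right)\right)} = \frac{1}{\left(\left(-40\right) \frac{5}{7} + 221\right) + \left(490 - 483\right)} = \frac{1}{\left(- \frac{200}{7} + 221\right) + \left(490 - 483\right)} = \frac{1}{\frac{1347}{7} + 7} = \frac{1}{\frac{1396}{7}} = \frac{7}{1396}$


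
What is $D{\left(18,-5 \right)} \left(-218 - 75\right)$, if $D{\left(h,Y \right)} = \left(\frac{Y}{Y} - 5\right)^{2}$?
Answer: $-4688$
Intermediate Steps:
$D{\left(h,Y \right)} = 16$ ($D{\left(h,Y \right)} = \left(1 - 5\right)^{2} = \left(-4\right)^{2} = 16$)
$D{\left(18,-5 \right)} \left(-218 - 75\right) = 16 \left(-218 - 75\right) = 16 \left(-293\right) = -4688$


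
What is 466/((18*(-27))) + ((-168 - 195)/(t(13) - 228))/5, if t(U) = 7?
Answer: -169256/268515 ≈ -0.63034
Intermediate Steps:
466/((18*(-27))) + ((-168 - 195)/(t(13) - 228))/5 = 466/((18*(-27))) + ((-168 - 195)/(7 - 228))/5 = 466/(-486) - 363/(-221)*(1/5) = 466*(-1/486) - 363*(-1/221)*(1/5) = -233/243 + (363/221)*(1/5) = -233/243 + 363/1105 = -169256/268515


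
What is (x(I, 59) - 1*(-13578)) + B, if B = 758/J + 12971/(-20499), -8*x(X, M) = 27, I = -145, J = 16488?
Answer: 1529285134159/112662504 ≈ 13574.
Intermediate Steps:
x(X, M) = -27/8 (x(X, M) = -⅛*27 = -27/8)
B = -33054601/56331252 (B = 758/16488 + 12971/(-20499) = 758*(1/16488) + 12971*(-1/20499) = 379/8244 - 12971/20499 = -33054601/56331252 ≈ -0.58679)
(x(I, 59) - 1*(-13578)) + B = (-27/8 - 1*(-13578)) - 33054601/56331252 = (-27/8 + 13578) - 33054601/56331252 = 108597/8 - 33054601/56331252 = 1529285134159/112662504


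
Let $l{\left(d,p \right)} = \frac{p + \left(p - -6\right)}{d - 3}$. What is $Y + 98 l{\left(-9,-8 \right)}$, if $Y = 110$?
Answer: $\frac{575}{3} \approx 191.67$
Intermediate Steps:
$l{\left(d,p \right)} = \frac{6 + 2 p}{-3 + d}$ ($l{\left(d,p \right)} = \frac{p + \left(p + 6\right)}{-3 + d} = \frac{p + \left(6 + p\right)}{-3 + d} = \frac{6 + 2 p}{-3 + d}$)
$Y + 98 l{\left(-9,-8 \right)} = 110 + 98 \frac{2 \left(3 - 8\right)}{-3 - 9} = 110 + 98 \cdot 2 \frac{1}{-12} \left(-5\right) = 110 + 98 \cdot 2 \left(- \frac{1}{12}\right) \left(-5\right) = 110 + 98 \cdot \frac{5}{6} = 110 + \frac{245}{3} = \frac{575}{3}$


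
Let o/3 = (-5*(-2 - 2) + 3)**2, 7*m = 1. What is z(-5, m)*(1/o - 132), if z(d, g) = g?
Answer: -209483/11109 ≈ -18.857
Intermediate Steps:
m = 1/7 (m = (1/7)*1 = 1/7 ≈ 0.14286)
o = 1587 (o = 3*(-5*(-2 - 2) + 3)**2 = 3*(-5*(-4) + 3)**2 = 3*(20 + 3)**2 = 3*23**2 = 3*529 = 1587)
z(-5, m)*(1/o - 132) = (1/1587 - 132)/7 = (1/7)*(-209483/1587) = -209483/11109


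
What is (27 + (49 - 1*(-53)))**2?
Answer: 16641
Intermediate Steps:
(27 + (49 - 1*(-53)))**2 = (27 + (49 + 53))**2 = (27 + 102)**2 = 129**2 = 16641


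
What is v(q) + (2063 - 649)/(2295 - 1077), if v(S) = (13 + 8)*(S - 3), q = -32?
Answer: -63844/87 ≈ -733.84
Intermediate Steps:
v(S) = -63 + 21*S (v(S) = 21*(-3 + S) = -63 + 21*S)
v(q) + (2063 - 649)/(2295 - 1077) = (-63 + 21*(-32)) + (2063 - 649)/(2295 - 1077) = (-63 - 672) + 1414/1218 = -735 + 1414*(1/1218) = -735 + 101/87 = -63844/87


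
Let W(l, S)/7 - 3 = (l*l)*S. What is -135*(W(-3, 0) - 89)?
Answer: 9180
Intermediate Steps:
W(l, S) = 21 + 7*S*l² (W(l, S) = 21 + 7*((l*l)*S) = 21 + 7*(l²*S) = 21 + 7*(S*l²) = 21 + 7*S*l²)
-135*(W(-3, 0) - 89) = -135*((21 + 7*0*(-3)²) - 89) = -135*((21 + 7*0*9) - 89) = -135*((21 + 0) - 89) = -135*(21 - 89) = -135*(-68) = 9180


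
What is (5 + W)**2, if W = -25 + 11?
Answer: 81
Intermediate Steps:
W = -14
(5 + W)**2 = (5 - 14)**2 = (-9)**2 = 81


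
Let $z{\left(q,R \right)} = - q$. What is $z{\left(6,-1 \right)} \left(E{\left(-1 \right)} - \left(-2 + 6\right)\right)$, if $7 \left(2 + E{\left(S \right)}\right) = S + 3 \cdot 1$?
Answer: $\frac{240}{7} \approx 34.286$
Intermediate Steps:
$E{\left(S \right)} = - \frac{11}{7} + \frac{S}{7}$ ($E{\left(S \right)} = -2 + \frac{S + 3 \cdot 1}{7} = -2 + \frac{S + 3}{7} = -2 + \frac{3 + S}{7} = -2 + \left(\frac{3}{7} + \frac{S}{7}\right) = - \frac{11}{7} + \frac{S}{7}$)
$z{\left(6,-1 \right)} \left(E{\left(-1 \right)} - \left(-2 + 6\right)\right) = \left(-1\right) 6 \left(\left(- \frac{11}{7} + \frac{1}{7} \left(-1\right)\right) - \left(-2 + 6\right)\right) = - 6 \left(\left(- \frac{11}{7} - \frac{1}{7}\right) - 4\right) = - 6 \left(- \frac{12}{7} + \left(2 - 6\right)\right) = - 6 \left(- \frac{12}{7} - 4\right) = \left(-6\right) \left(- \frac{40}{7}\right) = \frac{240}{7}$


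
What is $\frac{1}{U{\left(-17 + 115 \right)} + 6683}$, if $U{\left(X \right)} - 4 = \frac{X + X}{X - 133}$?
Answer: $\frac{5}{33407} \approx 0.00014967$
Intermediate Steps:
$U{\left(X \right)} = 4 + \frac{2 X}{-133 + X}$ ($U{\left(X \right)} = 4 + \frac{X + X}{X - 133} = 4 + \frac{2 X}{-133 + X}$)
$\frac{1}{U{\left(-17 + 115 \right)} + 6683} = \frac{1}{\frac{2 \left(-266 + 3 \left(-17 + 115\right)\right)}{-133 + \left(-17 + 115\right)} + 6683} = \frac{1}{\frac{2 \left(-266 + 3 \cdot 98\right)}{-133 + 98} + 6683} = \frac{1}{\frac{2 \left(-266 + 294\right)}{-35} + 6683} = \frac{1}{2 \left(- \frac{1}{35}\right) 28 + 6683} = \frac{1}{- \frac{8}{5} + 6683} = \frac{1}{\frac{33407}{5}} = \frac{5}{33407}$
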